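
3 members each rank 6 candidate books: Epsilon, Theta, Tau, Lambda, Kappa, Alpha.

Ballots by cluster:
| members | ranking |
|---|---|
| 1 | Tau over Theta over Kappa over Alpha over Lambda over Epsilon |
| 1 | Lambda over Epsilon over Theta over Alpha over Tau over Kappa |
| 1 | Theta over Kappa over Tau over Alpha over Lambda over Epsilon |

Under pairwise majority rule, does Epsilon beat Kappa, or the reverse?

Kappa

Ballots ranking Epsilon above Kappa: 1.
Ballots ranking Kappa above Epsilon: 3 − 1 = 2.
Kappa wins the head-to-head 2–1.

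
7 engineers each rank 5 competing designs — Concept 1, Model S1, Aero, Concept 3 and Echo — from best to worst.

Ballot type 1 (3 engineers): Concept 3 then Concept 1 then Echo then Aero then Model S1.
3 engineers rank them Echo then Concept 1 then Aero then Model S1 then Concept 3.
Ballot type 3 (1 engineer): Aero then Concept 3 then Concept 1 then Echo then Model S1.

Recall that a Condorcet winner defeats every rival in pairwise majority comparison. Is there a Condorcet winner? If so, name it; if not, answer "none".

none

Check each pair by majority over 7 ballots:
Concept 1 vs Model S1: Concept 1, 7–0.
Concept 1 vs Aero: 6 to 1, Concept 1.
Concept 1 vs Concept 3: Concept 3, 4–3.
Concept 1–Echo: Concept 1 4–3.
Model S1 vs Aero: Model S1 preferred on 0 ballots; Aero wins 7–0.
Model S1 vs Concept 3: Concept 3, 4–3.
Model S1 vs Echo: Model S1 preferred on 0 ballots; Echo wins 7–0.
Aero vs Concept 3: Aero wins 4–3.
Aero vs Echo: Aero preferred on 1 ballot; Echo wins 6–1.
Concept 3–Echo: Concept 3 4–3.
Each design drops at least one matchup (Concept 1 loses to Concept 3; Model S1 loses to Concept 1; Aero loses to Concept 1; Concept 3 loses to Aero; Echo loses to Concept 1); the cycle Concept 1 > Aero > Concept 3 > Concept 1 rules out a Condorcet winner.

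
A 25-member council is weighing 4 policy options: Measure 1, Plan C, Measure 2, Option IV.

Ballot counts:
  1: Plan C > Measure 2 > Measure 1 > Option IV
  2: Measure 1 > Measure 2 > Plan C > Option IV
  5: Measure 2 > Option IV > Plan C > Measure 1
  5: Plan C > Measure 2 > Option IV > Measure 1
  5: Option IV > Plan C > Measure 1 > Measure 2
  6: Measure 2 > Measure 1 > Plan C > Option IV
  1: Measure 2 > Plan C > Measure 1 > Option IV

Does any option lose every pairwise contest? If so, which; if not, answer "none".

Measure 1

Pairwise majorities:
Measure 1 vs Plan C: 8 to 17, Plan C.
Measure 1 vs Measure 2: 2+5 = 7 for Measure 1, 18 for Measure 2 — Measure 2 by 18–7.
Measure 1–Option IV: Option IV 15–10.
Plan C vs Measure 2: Measure 2, 14–11.
Plan C vs Option IV: Plan C wins 15–10.
Measure 2 vs Option IV: Measure 2, 20–5.
Measure 1 is beaten in every head-to-head and is the Condorcet loser.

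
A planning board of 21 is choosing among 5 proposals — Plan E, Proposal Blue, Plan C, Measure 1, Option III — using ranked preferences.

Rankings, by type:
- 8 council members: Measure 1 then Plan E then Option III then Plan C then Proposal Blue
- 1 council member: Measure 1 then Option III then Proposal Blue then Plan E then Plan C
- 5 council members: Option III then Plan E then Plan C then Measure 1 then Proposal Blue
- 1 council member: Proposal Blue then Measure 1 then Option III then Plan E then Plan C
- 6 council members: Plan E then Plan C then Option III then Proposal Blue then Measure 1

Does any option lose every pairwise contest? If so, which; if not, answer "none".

Proposal Blue

Head-to-head results (21 council members):
Plan E vs Proposal Blue: Plan E preferred on 8+5+6 = 19 ballots; Plan E wins 19–2.
Plan E–Plan C: Plan E 21–0.
Plan E–Measure 1: Plan E 11–10.
Plan E vs Option III: Plan E wins 14–7.
Proposal Blue vs Plan C: Proposal Blue is ranked higher on 1+1 = 2 ballots, Plan C on 19. Plan C wins 19–2.
Proposal Blue–Measure 1: Measure 1 14–7.
Proposal Blue vs Option III: Option III, 20–1.
Plan C vs Measure 1: Plan C preferred on 5+6 = 11 ballots; Plan C wins 11–10.
Plan C vs Option III: Option III, 15–6.
Measure 1 vs Option III: 8+1+1 = 10 for Measure 1, 11 for Option III — Option III by 11–10.
Proposal Blue loses to every other option — it is the Condorcet loser.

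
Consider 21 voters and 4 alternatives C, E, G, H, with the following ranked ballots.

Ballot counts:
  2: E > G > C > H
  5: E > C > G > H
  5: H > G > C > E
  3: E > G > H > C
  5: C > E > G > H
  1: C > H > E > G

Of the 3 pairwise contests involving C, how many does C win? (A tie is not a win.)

3

C against each rival (21 voters):
C vs E: C wins 11–10.
C vs G: C, 11–10.
C vs H: C wins 13–8.
C beats E, G, H — 3 pairwise wins.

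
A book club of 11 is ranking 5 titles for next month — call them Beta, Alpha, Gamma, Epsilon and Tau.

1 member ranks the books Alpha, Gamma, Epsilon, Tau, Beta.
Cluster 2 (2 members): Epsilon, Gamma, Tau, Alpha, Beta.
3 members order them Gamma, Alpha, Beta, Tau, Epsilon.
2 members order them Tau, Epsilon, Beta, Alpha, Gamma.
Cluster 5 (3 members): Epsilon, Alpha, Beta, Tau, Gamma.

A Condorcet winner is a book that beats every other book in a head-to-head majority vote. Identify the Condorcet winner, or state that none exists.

Epsilon

Head-to-head results (11 members):
Beta–Alpha: Alpha 9–2.
Beta vs Gamma: Gamma, 6–5.
Beta–Epsilon: Epsilon 8–3.
Beta vs Tau: Beta, 6–5.
Alpha vs Gamma: Alpha, 6–5.
Alpha–Epsilon: Epsilon 7–4.
Alpha vs Tau: Alpha wins 7–4.
Gamma vs Epsilon: Epsilon, 7–4.
Gamma–Tau: Gamma 6–5.
Epsilon–Tau: Epsilon 6–5.
Epsilon defeats every rival head-to-head and is the Condorcet winner.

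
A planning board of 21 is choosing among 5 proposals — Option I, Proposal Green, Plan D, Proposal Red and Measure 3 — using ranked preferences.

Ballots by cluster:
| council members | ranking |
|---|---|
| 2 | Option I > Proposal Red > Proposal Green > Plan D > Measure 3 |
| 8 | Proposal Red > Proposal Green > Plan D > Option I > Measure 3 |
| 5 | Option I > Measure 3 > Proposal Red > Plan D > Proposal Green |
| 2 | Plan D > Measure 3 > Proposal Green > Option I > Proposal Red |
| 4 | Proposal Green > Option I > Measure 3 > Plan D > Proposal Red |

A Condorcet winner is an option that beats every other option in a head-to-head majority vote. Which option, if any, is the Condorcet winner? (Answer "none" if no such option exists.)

none

Head-to-head results (21 council members):
Option I vs Proposal Green: Proposal Green wins 14–7.
Option I vs Plan D: 11 to 10, Option I.
Option I vs Proposal Red: 2+5+2+4 = 13 for Option I, 8 for Proposal Red — Option I by 13–8.
Option I–Measure 3: Option I 19–2.
Proposal Green vs Plan D: Proposal Green, 14–7.
Proposal Green vs Proposal Red: 2+4 = 6 for Proposal Green, 15 for Proposal Red — Proposal Red by 15–6.
Proposal Green vs Measure 3: 14 to 7, Proposal Green.
Plan D vs Proposal Red: Proposal Red, 15–6.
Plan D vs Measure 3: Plan D, 12–9.
Proposal Red vs Measure 3: 10 to 11, Measure 3.
No option is unbeaten: Option I loses to Proposal Green; Proposal Green loses to Proposal Red; Plan D loses to Option I; Proposal Red loses to Option I; Measure 3 loses to Option I. In particular Option I beats Proposal Red beats Proposal Green beats Option I is a majority cycle — no Condorcet winner exists.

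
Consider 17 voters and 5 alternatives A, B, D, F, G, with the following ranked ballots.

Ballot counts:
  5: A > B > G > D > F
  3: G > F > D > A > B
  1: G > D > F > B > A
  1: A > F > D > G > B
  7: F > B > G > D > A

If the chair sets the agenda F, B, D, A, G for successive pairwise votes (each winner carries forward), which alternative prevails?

Round 1: F vs B — 12–5, F advances.
Round 2: F vs D — 11–6, F advances.
Round 3: F vs A — 11–6, F advances.
Round 4: F vs G — 8–9, G advances.
The agenda winner is G.

G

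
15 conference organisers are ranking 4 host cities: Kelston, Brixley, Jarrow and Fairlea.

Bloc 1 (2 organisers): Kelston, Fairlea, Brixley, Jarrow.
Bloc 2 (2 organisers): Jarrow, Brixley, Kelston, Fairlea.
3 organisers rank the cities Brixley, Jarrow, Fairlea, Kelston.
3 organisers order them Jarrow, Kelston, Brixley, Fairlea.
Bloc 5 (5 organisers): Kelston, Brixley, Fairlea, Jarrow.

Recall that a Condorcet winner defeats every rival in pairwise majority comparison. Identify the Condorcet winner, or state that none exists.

none

Pairwise majorities:
Kelston vs Brixley: 10 to 5, Kelston.
Kelston vs Jarrow: 7 to 8, Jarrow.
Kelston vs Fairlea: 2+2+3+5 = 12 for Kelston, 3 for Fairlea — Kelston by 12–3.
Brixley vs Jarrow: Brixley is ranked higher on 2+3+5 = 10 ballots, Jarrow on 5. Brixley wins 10–5.
Brixley vs Fairlea: Brixley wins 13–2.
Jarrow vs Fairlea: Jarrow wins 8–7.
Every city loses at least once (Kelston loses to Jarrow; Brixley loses to Kelston; Jarrow loses to Brixley; Fairlea loses to Kelston). The majority relation contains the cycle Kelston beats Brixley beats Jarrow beats Kelston, so there is no Condorcet winner.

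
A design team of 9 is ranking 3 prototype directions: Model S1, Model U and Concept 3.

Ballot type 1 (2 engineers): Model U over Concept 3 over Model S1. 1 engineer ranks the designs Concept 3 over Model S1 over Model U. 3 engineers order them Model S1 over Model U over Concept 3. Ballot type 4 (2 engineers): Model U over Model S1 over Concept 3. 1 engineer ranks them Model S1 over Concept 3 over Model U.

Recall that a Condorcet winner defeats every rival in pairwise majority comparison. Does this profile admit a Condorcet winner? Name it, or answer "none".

Model S1

Head-to-head results (9 engineers):
Model S1 vs Model U: Model S1 wins 5–4.
Model S1 vs Concept 3: Model S1 wins 6–3.
Model U vs Concept 3: Model U, 7–2.
Model S1 beats each of Model U, Concept 3 — Model S1 is the Condorcet winner.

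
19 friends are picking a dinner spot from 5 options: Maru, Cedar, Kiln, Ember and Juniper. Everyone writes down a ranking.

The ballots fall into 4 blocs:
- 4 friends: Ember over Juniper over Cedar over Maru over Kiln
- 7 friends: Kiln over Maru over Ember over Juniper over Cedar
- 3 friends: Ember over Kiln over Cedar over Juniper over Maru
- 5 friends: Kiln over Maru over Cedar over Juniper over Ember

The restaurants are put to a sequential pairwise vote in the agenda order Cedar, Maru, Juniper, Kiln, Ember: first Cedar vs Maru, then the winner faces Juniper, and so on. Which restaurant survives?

Round 1: Cedar vs Maru — 7–12, Maru advances.
Round 2: Maru vs Juniper — 12–7, Maru advances.
Round 3: Maru vs Kiln — 4–15, Kiln advances.
Round 4: Kiln vs Ember — 12–7, Kiln advances.
The agenda winner is Kiln.

Kiln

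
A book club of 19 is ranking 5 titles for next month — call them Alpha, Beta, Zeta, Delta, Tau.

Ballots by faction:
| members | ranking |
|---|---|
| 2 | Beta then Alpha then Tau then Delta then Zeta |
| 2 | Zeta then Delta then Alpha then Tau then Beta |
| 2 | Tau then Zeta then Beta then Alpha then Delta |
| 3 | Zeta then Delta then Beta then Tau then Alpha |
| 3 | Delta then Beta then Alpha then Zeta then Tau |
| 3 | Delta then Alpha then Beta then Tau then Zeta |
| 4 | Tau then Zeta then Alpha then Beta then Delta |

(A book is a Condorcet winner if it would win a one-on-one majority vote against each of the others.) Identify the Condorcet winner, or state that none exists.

none

Pairwise majorities:
Alpha vs Beta: 9 to 10, Beta.
Alpha vs Zeta: 2+3+3 = 8 for Alpha, 11 for Zeta — Zeta by 11–8.
Alpha vs Delta: 2+2+4 = 8 for Alpha, 11 for Delta — Delta by 11–8.
Alpha vs Tau: 2+2+3+3 = 10 for Alpha, 9 for Tau — Alpha by 10–9.
Beta vs Zeta: Zeta, 11–8.
Beta vs Delta: Beta is ranked higher on 2+2+4 = 8 ballots, Delta on 11. Delta wins 11–8.
Beta vs Tau: Beta, 11–8.
Zeta vs Delta: Zeta preferred on 2+2+3+4 = 11 ballots; Zeta wins 11–8.
Zeta vs Tau: Tau wins 11–8.
Delta vs Tau: 11 to 8, Delta.
No book is unbeaten: Alpha loses to Beta; Beta loses to Zeta; Zeta loses to Tau; Delta loses to Zeta; Tau loses to Alpha. In particular Alpha beats Tau beats Zeta beats Alpha is a majority cycle — no Condorcet winner exists.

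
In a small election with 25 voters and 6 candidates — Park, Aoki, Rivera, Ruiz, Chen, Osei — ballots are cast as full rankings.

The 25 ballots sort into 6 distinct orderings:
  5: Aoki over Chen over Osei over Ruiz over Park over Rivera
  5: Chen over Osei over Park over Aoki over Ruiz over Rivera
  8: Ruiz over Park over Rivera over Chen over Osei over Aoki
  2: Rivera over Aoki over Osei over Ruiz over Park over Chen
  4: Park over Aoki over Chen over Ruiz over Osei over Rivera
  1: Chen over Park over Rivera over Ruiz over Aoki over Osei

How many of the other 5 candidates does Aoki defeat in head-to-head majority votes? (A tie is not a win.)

Aoki against each rival (25 voters):
Aoki vs Park: 7 to 18, Park.
Aoki vs Rivera: Aoki wins 14–11.
Aoki vs Ruiz: Aoki is ranked higher on 5+5+2+4 = 16 ballots, Ruiz on 9. Aoki wins 16–9.
Aoki vs Chen: Aoki preferred on 5+2+4 = 11 ballots; Chen wins 14–11.
Aoki vs Osei: Osei, 13–12.
Aoki beats Rivera, Ruiz; loses to Park, Chen, Osei — 2 pairwise wins.

2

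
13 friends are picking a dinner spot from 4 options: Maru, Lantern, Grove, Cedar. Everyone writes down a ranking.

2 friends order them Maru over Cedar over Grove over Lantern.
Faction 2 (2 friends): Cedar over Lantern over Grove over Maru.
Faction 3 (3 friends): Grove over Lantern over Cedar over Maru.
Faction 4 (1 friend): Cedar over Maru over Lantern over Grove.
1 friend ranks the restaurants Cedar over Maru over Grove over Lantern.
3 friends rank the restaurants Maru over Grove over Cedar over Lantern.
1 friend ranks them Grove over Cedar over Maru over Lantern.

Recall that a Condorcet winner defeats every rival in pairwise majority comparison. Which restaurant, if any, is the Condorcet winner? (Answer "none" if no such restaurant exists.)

none

Head-to-head results (13 friends):
Maru vs Lantern: Maru wins 8–5.
Maru vs Grove: Maru wins 7–6.
Maru vs Cedar: Cedar, 8–5.
Lantern vs Grove: Grove wins 10–3.
Lantern vs Cedar: Cedar, 10–3.
Grove–Cedar: Grove 7–6.
Each restaurant drops at least one matchup (Maru loses to Cedar; Lantern loses to Maru; Grove loses to Maru; Cedar loses to Grove); the cycle Maru → Grove → Cedar → Maru rules out a Condorcet winner.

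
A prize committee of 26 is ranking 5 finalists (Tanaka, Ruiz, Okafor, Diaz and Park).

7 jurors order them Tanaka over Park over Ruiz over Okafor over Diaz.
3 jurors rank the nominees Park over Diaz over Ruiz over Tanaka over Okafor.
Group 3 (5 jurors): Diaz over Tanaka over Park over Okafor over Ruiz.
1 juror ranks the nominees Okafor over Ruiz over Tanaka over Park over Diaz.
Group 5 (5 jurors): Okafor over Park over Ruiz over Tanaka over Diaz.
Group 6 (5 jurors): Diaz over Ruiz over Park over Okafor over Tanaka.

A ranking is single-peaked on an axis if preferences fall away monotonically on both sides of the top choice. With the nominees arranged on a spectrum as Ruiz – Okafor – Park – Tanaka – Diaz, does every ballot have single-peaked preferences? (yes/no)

Axis positions: Ruiz=1, Okafor=2, Park=3, Tanaka=4, Diaz=5.
Group 1: ranking walks positions 4-3-1-2-5; Ruiz is ranked above Okafor even though Okafor lies between Ruiz and the peak Tanaka on the axis — preferences dip and rise again. Not single-peaked.
Group 2: ranking walks positions 3-5-1-4-2; Diaz is ranked above Tanaka even though Tanaka lies between Diaz and the peak Park on the axis — preferences dip and rise again. Not single-peaked.
Group 3 (peak Diaz at position 5): ranking walks positions 5-4-3-2-1, expanding outward from the peak — single-peaked.
Group 4: ranking walks positions 2-1-4-3-5; Tanaka is ranked above Park even though Park lies between Tanaka and the peak Okafor on the axis — preferences dip and rise again. Not single-peaked.
Group 5 (peak Okafor at position 2): ranking walks positions 2-3-1-4-5, expanding outward from the peak — single-peaked.
Group 6: ranking walks positions 5-1-3-2-4; Ruiz is ranked above Tanaka even though Tanaka lies between Ruiz and the peak Diaz on the axis — preferences dip and rise again. Not single-peaked.
Group 1 violates single-peakedness, so the profile is not single-peaked on this axis.

no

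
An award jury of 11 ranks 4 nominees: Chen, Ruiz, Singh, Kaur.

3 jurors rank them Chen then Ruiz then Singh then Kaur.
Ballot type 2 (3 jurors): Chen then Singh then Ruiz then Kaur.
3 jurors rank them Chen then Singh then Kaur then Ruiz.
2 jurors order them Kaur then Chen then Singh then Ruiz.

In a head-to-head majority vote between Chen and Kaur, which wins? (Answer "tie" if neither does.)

Ballots ranking Chen above Kaur: 3 + 3 + 3 = 9.
Ballots ranking Kaur above Chen: 11 − 9 = 2.
Chen wins the head-to-head 9–2.

Chen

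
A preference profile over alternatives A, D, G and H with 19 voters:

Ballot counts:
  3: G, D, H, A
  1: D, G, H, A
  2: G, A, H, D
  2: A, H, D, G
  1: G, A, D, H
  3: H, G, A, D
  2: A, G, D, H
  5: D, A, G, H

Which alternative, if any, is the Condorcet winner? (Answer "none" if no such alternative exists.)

Pairwise majorities:
A vs D: 2+2+1+3+2 = 10 for A, 9 for D — A by 10–9.
A vs G: 2+2+5 = 9 for A, 10 for G — G by 10–9.
A vs H: 2+2+1+2+5 = 12 for A, 7 for H — A by 12–7.
D vs G: D preferred on 1+2+5 = 8 ballots; G wins 11–8.
D vs H: 3+1+1+2+5 = 12 for D, 7 for H — D by 12–7.
G vs H: 14 to 5, G.
G beats each of A, D, H — G is the Condorcet winner.

G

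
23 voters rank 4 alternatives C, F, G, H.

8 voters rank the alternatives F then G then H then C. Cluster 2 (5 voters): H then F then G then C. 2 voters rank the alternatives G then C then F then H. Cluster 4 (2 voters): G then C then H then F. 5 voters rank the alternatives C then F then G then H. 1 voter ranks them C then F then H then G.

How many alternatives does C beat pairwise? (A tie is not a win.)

0

C against each rival (23 voters):
C–F: F 13–10.
C vs G: 5+1 = 6 for C, 17 for G — G by 17–6.
C–H: H 13–10.
C beats no one; loses to F, G, H — 0 pairwise wins.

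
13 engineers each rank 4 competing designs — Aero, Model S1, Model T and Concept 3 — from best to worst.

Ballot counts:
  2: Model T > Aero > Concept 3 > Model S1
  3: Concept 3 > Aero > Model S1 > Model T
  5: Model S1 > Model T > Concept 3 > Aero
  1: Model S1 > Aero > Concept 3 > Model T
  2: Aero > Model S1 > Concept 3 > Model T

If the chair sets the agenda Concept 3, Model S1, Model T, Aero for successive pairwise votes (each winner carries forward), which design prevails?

Round 1: Concept 3 vs Model S1 — 5–8, Model S1 advances.
Round 2: Model S1 vs Model T — 11–2, Model S1 advances.
Round 3: Model S1 vs Aero — 6–7, Aero advances.
The agenda winner is Aero.

Aero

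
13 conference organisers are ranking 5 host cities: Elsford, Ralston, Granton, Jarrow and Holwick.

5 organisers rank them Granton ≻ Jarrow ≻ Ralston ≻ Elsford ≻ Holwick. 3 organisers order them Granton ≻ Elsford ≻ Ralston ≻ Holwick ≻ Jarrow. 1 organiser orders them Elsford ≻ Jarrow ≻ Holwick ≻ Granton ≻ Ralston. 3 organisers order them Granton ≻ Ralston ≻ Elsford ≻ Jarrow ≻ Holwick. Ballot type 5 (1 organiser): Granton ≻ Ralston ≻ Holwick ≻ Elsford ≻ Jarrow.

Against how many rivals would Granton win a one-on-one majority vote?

4

Granton against each rival (13 organisers):
Granton vs Elsford: 12 to 1, Granton.
Granton vs Ralston: Granton is ranked higher on 5+3+1+3+1 = 13 ballots, Ralston on 0. Granton wins 13–0.
Granton vs Jarrow: Granton, 12–1.
Granton vs Holwick: Granton preferred on 5+3+3+1 = 12 ballots; Granton wins 12–1.
Granton beats Elsford, Ralston, Jarrow, Holwick — 4 pairwise wins.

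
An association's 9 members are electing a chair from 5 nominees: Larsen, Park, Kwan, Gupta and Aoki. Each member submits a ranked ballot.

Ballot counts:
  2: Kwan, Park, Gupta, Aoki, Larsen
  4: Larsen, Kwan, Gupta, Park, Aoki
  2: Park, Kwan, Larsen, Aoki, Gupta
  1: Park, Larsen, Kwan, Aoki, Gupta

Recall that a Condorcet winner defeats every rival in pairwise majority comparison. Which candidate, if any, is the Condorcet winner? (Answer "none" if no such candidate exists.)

Pairwise majorities:
Larsen vs Park: Park, 5–4.
Larsen vs Kwan: Larsen wins 5–4.
Larsen vs Gupta: Larsen wins 7–2.
Larsen vs Aoki: 4+2+1 = 7 for Larsen, 2 for Aoki — Larsen by 7–2.
Park vs Kwan: Kwan, 6–3.
Park vs Gupta: 5 to 4, Park.
Park vs Aoki: Park wins 9–0.
Kwan vs Gupta: 2+4+2+1 = 9 for Kwan, 0 for Gupta — Kwan by 9–0.
Kwan vs Aoki: 9 to 0, Kwan.
Gupta vs Aoki: Gupta preferred on 2+4 = 6 ballots; Gupta wins 6–3.
No candidate is unbeaten: Larsen loses to Park; Park loses to Kwan; Kwan loses to Larsen; Gupta loses to Larsen; Aoki loses to Larsen. In particular Larsen > Kwan > Park > Larsen is a majority cycle — no Condorcet winner exists.

none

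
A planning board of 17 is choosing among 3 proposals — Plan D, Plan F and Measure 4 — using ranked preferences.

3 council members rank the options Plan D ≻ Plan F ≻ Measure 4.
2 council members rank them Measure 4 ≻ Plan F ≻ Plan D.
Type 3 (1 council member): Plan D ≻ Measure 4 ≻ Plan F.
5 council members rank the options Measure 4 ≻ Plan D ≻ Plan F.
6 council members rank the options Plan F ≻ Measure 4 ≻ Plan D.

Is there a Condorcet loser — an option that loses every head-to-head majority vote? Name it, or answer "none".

none

Head-to-head results (17 council members):
Plan D vs Plan F: Plan D preferred on 3+1+5 = 9 ballots; Plan D wins 9–8.
Plan D vs Measure 4: 4 to 13, Measure 4.
Plan F vs Measure 4: Plan F, 9–8.
No option is winless: Plan D beats Plan F; Plan F beats Measure 4; Measure 4 beats Plan D. There is no Condorcet loser.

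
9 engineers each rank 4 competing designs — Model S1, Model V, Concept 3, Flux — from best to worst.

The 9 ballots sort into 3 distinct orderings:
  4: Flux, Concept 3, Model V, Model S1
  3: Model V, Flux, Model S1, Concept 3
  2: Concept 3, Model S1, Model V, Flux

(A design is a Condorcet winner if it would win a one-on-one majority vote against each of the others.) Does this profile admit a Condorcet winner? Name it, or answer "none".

Head-to-head results (9 engineers):
Model S1 vs Model V: Model S1 preferred on 2 ballots; Model V wins 7–2.
Model S1 vs Concept 3: Model S1 preferred on 3 ballots; Concept 3 wins 6–3.
Model S1 vs Flux: 2 for Model S1, 7 for Flux — Flux by 7–2.
Model V vs Concept 3: Model V preferred on 3 ballots; Concept 3 wins 6–3.
Model V vs Flux: 5 to 4, Model V.
Concept 3–Flux: Flux 7–2.
Each design drops at least one matchup (Model S1 loses to Model V; Model V loses to Concept 3; Concept 3 loses to Flux; Flux loses to Model V); the cycle Model V beats Flux beats Concept 3 beats Model V rules out a Condorcet winner.

none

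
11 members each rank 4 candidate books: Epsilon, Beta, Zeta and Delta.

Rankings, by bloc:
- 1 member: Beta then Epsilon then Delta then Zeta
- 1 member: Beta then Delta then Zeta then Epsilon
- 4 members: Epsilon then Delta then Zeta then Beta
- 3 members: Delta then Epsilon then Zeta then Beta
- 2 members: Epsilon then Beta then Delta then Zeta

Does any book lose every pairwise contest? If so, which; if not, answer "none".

Pairwise majorities:
Epsilon vs Beta: Epsilon preferred on 4+3+2 = 9 ballots; Epsilon wins 9–2.
Epsilon vs Zeta: Epsilon preferred on 1+4+3+2 = 10 ballots; Epsilon wins 10–1.
Epsilon–Delta: Epsilon 7–4.
Beta vs Zeta: 1+1+2 = 4 for Beta, 7 for Zeta — Zeta by 7–4.
Beta vs Delta: 1+1+2 = 4 for Beta, 7 for Delta — Delta by 7–4.
Zeta vs Delta: 0 for Zeta, 11 for Delta — Delta by 11–0.
Only Beta has no wins; Beta is the Condorcet loser.

Beta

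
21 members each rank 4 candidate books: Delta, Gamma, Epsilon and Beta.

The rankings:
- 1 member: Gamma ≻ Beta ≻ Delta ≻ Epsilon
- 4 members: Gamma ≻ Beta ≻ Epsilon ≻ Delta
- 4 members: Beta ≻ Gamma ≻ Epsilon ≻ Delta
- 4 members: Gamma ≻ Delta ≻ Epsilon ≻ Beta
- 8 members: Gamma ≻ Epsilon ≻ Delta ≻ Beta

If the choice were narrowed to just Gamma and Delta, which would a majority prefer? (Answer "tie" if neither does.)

Ballots ranking Gamma above Delta: 1 + 4 + 4 + 4 + 8 = 21.
Ballots ranking Delta above Gamma: 21 − 21 = 0.
Gamma wins the head-to-head 21–0.

Gamma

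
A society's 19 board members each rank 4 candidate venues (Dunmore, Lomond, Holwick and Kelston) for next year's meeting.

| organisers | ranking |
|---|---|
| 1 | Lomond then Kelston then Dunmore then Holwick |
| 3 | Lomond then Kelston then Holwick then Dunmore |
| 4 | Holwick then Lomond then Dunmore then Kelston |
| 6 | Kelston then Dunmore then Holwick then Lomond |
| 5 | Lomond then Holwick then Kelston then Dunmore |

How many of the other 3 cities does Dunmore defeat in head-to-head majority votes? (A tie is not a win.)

0

Dunmore against each rival (19 organisers):
Dunmore vs Lomond: Dunmore is ranked higher on 6 ballots, Lomond on 13. Lomond wins 13–6.
Dunmore–Holwick: Holwick 12–7.
Dunmore vs Kelston: Dunmore is ranked higher on 4 ballots, Kelston on 15. Kelston wins 15–4.
Dunmore beats no one; loses to Lomond, Holwick, Kelston — 0 pairwise wins.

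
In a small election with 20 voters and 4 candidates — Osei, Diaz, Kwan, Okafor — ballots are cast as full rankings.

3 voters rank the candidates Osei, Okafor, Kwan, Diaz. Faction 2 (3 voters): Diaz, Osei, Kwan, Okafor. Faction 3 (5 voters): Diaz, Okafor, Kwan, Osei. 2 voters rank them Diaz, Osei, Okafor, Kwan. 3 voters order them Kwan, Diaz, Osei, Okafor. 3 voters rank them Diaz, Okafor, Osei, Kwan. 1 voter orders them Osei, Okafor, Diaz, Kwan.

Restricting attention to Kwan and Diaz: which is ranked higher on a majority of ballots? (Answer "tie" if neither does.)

Diaz

Ballots ranking Kwan above Diaz: 3 + 3 = 6.
Ballots ranking Diaz above Kwan: 20 − 6 = 14.
Diaz wins the head-to-head 14–6.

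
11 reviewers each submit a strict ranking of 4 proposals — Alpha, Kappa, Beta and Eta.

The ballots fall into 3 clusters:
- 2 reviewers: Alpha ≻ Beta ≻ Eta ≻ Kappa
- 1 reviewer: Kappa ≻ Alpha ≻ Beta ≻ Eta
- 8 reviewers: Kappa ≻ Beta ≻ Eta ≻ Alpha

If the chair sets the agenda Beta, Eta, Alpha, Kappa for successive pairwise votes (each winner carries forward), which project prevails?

Round 1: Beta vs Eta — 11–0, Beta advances.
Round 2: Beta vs Alpha — 8–3, Beta advances.
Round 3: Beta vs Kappa — 2–9, Kappa advances.
The agenda winner is Kappa.

Kappa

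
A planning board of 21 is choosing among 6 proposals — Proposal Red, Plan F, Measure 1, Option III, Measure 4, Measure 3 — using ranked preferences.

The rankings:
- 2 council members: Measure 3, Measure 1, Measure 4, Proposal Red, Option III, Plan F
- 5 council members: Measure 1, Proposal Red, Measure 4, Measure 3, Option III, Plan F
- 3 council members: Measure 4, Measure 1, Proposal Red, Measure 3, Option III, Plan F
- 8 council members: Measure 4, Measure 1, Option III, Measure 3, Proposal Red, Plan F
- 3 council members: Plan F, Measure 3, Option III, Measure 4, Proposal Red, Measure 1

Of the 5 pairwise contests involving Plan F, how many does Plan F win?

Plan F against each rival (21 council members):
Plan F vs Proposal Red: Proposal Red, 18–3.
Plan F vs Measure 1: Measure 1 wins 18–3.
Plan F–Option III: Option III 18–3.
Plan F vs Measure 4: Measure 4, 18–3.
Plan F vs Measure 3: 3 to 18, Measure 3.
Plan F beats no one; loses to Proposal Red, Measure 1, Option III, Measure 4, Measure 3 — 0 pairwise wins.

0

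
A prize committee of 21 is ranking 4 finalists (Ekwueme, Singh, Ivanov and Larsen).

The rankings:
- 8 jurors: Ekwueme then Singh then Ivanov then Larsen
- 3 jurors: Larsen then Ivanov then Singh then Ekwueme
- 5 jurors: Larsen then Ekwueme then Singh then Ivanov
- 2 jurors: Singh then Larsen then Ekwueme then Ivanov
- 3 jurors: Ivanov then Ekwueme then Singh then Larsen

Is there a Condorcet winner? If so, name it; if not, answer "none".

Head-to-head results (21 jurors):
Ekwueme vs Singh: Ekwueme is ranked higher on 8+5+3 = 16 ballots, Singh on 5. Ekwueme wins 16–5.
Ekwueme vs Ivanov: 8+5+2 = 15 for Ekwueme, 6 for Ivanov — Ekwueme by 15–6.
Ekwueme vs Larsen: Ekwueme is ranked higher on 8+3 = 11 ballots, Larsen on 10. Ekwueme wins 11–10.
Singh vs Ivanov: 15 to 6, Singh.
Singh vs Larsen: 13 to 8, Singh.
Ivanov vs Larsen: Ivanov wins 11–10.
Only Ekwueme has no losses; Ekwueme is the Condorcet winner.

Ekwueme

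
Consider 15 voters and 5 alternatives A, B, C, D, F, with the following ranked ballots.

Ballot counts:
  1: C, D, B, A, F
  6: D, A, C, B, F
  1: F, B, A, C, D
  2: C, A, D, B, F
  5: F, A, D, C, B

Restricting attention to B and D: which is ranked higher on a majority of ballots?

Ballots ranking B above D: 1.
Ballots ranking D above B: 15 − 1 = 14.
D wins the head-to-head 14–1.

D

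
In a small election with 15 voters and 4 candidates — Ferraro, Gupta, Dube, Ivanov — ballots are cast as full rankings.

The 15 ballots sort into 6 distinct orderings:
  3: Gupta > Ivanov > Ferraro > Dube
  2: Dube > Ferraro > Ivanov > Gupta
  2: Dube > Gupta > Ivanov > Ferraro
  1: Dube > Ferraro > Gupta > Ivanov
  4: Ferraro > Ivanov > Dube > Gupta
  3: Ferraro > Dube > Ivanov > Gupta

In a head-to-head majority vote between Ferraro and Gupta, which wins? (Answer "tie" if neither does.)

Ferraro

Ballots ranking Ferraro above Gupta: 2 + 1 + 4 + 3 = 10.
Ballots ranking Gupta above Ferraro: 15 − 10 = 5.
Ferraro wins the head-to-head 10–5.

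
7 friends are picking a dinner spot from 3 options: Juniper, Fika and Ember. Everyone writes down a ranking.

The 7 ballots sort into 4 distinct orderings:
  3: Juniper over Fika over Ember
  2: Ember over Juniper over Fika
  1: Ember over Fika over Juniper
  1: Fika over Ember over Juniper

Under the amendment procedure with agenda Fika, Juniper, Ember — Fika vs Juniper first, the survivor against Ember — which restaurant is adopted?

Ember

Round 1: Fika vs Juniper — 2–5, Juniper advances.
Round 2: Juniper vs Ember — 3–4, Ember advances.
The agenda winner is Ember.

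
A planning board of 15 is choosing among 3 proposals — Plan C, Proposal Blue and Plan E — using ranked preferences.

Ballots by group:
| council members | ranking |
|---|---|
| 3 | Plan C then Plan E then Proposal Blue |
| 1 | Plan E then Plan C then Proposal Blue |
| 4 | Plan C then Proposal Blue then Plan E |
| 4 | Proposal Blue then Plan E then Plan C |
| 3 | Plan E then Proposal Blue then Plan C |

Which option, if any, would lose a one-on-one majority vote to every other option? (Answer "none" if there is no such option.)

Head-to-head results (15 council members):
Plan C vs Proposal Blue: 8 to 7, Plan C.
Plan C vs Plan E: Plan C preferred on 3+4 = 7 ballots; Plan E wins 8–7.
Proposal Blue vs Plan E: 8 to 7, Proposal Blue.
Each option has at least one pairwise win (Plan C beats Proposal Blue; Proposal Blue beats Plan E; Plan E beats Plan C) — no Condorcet loser.

none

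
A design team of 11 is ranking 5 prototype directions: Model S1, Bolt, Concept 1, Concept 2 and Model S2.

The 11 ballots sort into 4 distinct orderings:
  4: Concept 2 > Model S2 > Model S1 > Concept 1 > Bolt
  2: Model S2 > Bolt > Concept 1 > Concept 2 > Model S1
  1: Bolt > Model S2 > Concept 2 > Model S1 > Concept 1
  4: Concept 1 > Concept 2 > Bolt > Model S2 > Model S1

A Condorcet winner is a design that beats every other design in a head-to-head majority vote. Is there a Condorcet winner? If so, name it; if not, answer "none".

none

Head-to-head results (11 engineers):
Model S1 vs Bolt: Bolt wins 7–4.
Model S1 vs Concept 1: Concept 1, 6–5.
Model S1 vs Concept 2: Concept 2 wins 11–0.
Model S1 vs Model S2: Model S2 wins 11–0.
Bolt vs Concept 1: Concept 1, 8–3.
Bolt vs Concept 2: Concept 2 wins 8–3.
Bolt vs Model S2: Model S2 wins 6–5.
Concept 1–Concept 2: Concept 1 6–5.
Concept 1–Model S2: Model S2 7–4.
Concept 2 vs Model S2: Concept 2 wins 8–3.
No design is unbeaten: Model S1 loses to Bolt; Bolt loses to Concept 1; Concept 1 loses to Model S2; Concept 2 loses to Concept 1; Model S2 loses to Concept 2. In particular Concept 1 > Concept 2 > Model S2 > Concept 1 is a majority cycle — no Condorcet winner exists.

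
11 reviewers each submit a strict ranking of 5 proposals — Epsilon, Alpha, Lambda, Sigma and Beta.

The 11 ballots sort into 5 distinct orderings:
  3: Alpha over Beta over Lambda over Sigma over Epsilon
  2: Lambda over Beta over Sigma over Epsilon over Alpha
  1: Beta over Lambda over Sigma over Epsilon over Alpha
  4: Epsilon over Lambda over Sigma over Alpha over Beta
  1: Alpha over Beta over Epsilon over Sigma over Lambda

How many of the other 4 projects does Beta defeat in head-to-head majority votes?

Beta against each rival (11 reviewers):
Beta vs Epsilon: Beta is ranked higher on 3+2+1+1 = 7 ballots, Epsilon on 4. Beta wins 7–4.
Beta vs Alpha: Alpha wins 8–3.
Beta vs Lambda: Lambda wins 6–5.
Beta vs Sigma: Beta, 7–4.
Beta beats Epsilon, Sigma; loses to Alpha, Lambda — 2 pairwise wins.

2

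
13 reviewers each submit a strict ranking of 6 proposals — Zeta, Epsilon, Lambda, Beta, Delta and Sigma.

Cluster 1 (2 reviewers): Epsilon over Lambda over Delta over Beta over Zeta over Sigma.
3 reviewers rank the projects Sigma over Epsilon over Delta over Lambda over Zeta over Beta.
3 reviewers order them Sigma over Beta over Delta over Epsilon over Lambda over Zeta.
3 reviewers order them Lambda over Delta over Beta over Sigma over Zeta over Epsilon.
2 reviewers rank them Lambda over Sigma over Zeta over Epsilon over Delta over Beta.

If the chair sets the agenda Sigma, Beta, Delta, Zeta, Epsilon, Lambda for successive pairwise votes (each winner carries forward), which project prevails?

Round 1: Sigma vs Beta — 8–5, Sigma advances.
Round 2: Sigma vs Delta — 8–5, Sigma advances.
Round 3: Sigma vs Zeta — 11–2, Sigma advances.
Round 4: Sigma vs Epsilon — 11–2, Sigma advances.
Round 5: Sigma vs Lambda — 6–7, Lambda advances.
Lambda survives the agenda.

Lambda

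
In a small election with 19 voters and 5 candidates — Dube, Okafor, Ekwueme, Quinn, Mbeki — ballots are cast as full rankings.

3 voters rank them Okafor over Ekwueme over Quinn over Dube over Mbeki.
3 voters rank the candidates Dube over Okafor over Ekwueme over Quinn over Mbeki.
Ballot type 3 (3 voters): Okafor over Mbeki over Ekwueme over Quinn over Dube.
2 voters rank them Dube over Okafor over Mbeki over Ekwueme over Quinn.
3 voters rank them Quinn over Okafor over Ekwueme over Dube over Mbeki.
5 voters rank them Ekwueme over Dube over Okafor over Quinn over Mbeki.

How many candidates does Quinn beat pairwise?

1

Quinn against each rival (19 voters):
Quinn vs Dube: 9 to 10, Dube.
Quinn vs Okafor: Okafor, 16–3.
Quinn vs Ekwueme: Ekwueme, 16–3.
Quinn vs Mbeki: Quinn is ranked higher on 3+3+3+5 = 14 ballots, Mbeki on 5. Quinn wins 14–5.
Quinn beats Mbeki; loses to Dube, Okafor, Ekwueme — 1 pairwise win.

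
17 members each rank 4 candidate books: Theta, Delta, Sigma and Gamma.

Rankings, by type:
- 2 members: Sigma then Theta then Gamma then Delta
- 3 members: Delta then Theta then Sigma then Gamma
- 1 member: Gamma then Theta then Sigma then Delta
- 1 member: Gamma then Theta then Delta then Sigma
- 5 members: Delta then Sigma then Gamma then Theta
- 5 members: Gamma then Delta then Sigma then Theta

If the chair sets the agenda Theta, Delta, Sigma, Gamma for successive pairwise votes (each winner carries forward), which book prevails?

Gamma

Round 1: Theta vs Delta — 4–13, Delta advances.
Round 2: Delta vs Sigma — 14–3, Delta advances.
Round 3: Delta vs Gamma — 8–9, Gamma advances.
The agenda winner is Gamma.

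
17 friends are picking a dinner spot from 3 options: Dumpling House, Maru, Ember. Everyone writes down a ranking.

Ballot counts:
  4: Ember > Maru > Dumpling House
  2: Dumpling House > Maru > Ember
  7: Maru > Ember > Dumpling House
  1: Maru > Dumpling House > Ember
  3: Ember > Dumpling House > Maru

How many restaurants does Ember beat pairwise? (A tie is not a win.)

1

Ember against each rival (17 friends):
Ember–Dumpling House: Ember 14–3.
Ember vs Maru: Maru, 10–7.
Ember beats Dumpling House; loses to Maru — 1 pairwise win.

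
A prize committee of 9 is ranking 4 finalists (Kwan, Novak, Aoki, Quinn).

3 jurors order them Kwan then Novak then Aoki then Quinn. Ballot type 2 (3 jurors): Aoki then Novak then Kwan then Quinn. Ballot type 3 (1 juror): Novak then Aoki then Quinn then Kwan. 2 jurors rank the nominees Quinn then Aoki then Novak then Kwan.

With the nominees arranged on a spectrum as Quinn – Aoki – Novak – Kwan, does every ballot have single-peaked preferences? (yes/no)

Axis positions: Quinn=1, Aoki=2, Novak=3, Kwan=4.
Ballot type 1 (peak Kwan at position 4): ranking walks positions 4-3-2-1, expanding outward from the peak — single-peaked.
Ballot type 2 (peak Aoki at position 2): ranking walks positions 2-3-4-1, expanding outward from the peak — single-peaked.
Ballot type 3 (peak Novak at position 3): ranking walks positions 3-2-1-4, expanding outward from the peak — single-peaked.
Ballot type 4 (peak Quinn at position 1): ranking walks positions 1-2-3-4, expanding outward from the peak — single-peaked.
Every ranking is single-peaked on this axis.

yes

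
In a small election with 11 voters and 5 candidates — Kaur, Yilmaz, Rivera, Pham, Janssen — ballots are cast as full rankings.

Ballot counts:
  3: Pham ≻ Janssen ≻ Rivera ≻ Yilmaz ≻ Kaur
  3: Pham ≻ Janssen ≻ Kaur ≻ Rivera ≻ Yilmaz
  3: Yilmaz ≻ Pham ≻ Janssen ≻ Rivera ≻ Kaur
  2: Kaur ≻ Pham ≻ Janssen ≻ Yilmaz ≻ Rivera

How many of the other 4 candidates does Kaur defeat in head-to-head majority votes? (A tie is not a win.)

Kaur against each rival (11 voters):
Kaur vs Yilmaz: Kaur is ranked higher on 3+2 = 5 ballots, Yilmaz on 6. Yilmaz wins 6–5.
Kaur vs Rivera: 5 to 6, Rivera.
Kaur–Pham: Pham 9–2.
Kaur vs Janssen: 2 for Kaur, 9 for Janssen — Janssen by 9–2.
Kaur beats no one; loses to Yilmaz, Rivera, Pham, Janssen — 0 pairwise wins.

0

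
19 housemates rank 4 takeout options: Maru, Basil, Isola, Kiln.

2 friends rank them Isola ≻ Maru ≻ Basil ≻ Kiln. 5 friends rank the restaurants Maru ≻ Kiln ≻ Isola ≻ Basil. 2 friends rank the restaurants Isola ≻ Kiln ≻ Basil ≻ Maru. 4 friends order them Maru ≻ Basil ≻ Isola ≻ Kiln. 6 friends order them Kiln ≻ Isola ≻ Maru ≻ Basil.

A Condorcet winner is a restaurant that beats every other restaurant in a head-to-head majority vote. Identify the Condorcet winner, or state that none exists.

Head-to-head results (19 friends):
Maru vs Basil: 17 to 2, Maru.
Maru–Isola: Isola 10–9.
Maru vs Kiln: 2+5+4 = 11 for Maru, 8 for Kiln — Maru by 11–8.
Basil vs Isola: Basil preferred on 4 ballots; Isola wins 15–4.
Basil vs Kiln: 2+4 = 6 for Basil, 13 for Kiln — Kiln by 13–6.
Isola vs Kiln: Kiln, 11–8.
Each restaurant drops at least one matchup (Maru loses to Isola; Basil loses to Maru; Isola loses to Kiln; Kiln loses to Maru); the cycle Maru beats Kiln beats Isola beats Maru rules out a Condorcet winner.

none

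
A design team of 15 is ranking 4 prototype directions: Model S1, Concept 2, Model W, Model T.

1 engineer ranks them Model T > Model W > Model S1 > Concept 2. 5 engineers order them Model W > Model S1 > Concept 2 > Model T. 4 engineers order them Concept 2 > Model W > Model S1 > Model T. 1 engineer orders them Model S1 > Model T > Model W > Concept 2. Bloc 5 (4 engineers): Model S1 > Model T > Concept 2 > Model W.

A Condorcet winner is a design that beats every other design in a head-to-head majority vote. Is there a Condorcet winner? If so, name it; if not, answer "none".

Check each pair by majority over 15 ballots:
Model S1 vs Concept 2: Model S1 preferred on 1+5+1+4 = 11 ballots; Model S1 wins 11–4.
Model S1 vs Model W: Model S1 is ranked higher on 1+4 = 5 ballots, Model W on 10. Model W wins 10–5.
Model S1–Model T: Model S1 14–1.
Concept 2 vs Model W: 4+4 = 8 for Concept 2, 7 for Model W — Concept 2 by 8–7.
Concept 2 vs Model T: Concept 2 is ranked higher on 5+4 = 9 ballots, Model T on 6. Concept 2 wins 9–6.
Model W vs Model T: Model W, 9–6.
Each design drops at least one matchup (Model S1 loses to Model W; Concept 2 loses to Model S1; Model W loses to Concept 2; Model T loses to Model S1); the cycle Model S1 beats Concept 2 beats Model W beats Model S1 rules out a Condorcet winner.

none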